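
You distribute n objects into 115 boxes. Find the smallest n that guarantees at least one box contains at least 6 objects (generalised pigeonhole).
n = (6 − 1)·115 + 1 = 576

By the generalised pigeonhole principle, to guarantee some box contains ≥ r objects we need more than (r − 1) · k objects total. Threshold: n = (r − 1) · k + 1. With r = 6 and k = 115: n = 5 · 115 + 1 = 575 + 1 = 576. For n = 575 = 5 · 115, we can put exactly 5 objects in every box, avoiding 6 in any single one — so 576 is tight.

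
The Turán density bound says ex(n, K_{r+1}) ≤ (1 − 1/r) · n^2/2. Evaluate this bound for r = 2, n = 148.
Turán density bound = (1/2) · 148^2/2 = 5476

Turán's theorem: ex(n, K_{r+1}) is achieved by the complete r-partite Turán graph T(n, r) with parts as balanced as possible, and is at most (1 − 1/r) · n^2/2. For r = 2, n = 148: the density bound is (1/2) · 21904/2 = 5476. Since 2 ∣ 148, the Turán graph T(148, 2) has parts of equal size 74, and its edge count e(T(148, 2)) = 5476 attains the density bound exactly.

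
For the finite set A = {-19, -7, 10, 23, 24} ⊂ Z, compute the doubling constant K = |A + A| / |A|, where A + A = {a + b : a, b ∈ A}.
K = |A + A| / |A| = 15/5 = 3

Enumerate A + A = {a + b : a, b ∈ A}. With |A| = 5, there are |A|^2 = 25 ordered sum pairs; collecting distinct values, A + A = {-38, -26, -14, -9, 3, 4, 5, 16, 17, 20, 33, 34, 46, 47, 48}, so |A + A| = 15. Thus K = 15/5 = 3. For comparison, the minimum possible |A + A| over all 5-element sets is 2·5 − 1 = 9 (so min K = 9/5), attained only by arithmetic progressions.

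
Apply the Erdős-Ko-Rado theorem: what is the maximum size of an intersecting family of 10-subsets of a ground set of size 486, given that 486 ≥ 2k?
max |F| = C(485, 9) = 3797399939827268060

The Erdős-Ko-Rado theorem states: for n ≥ 2k, an intersecting family of k-subsets of an n-element set has size at most C(n − 1, k − 1), with equality for 'star' families {A ⊆ [n] : |A| = k, i ∈ A} (fix an element i). For n = 486, k = 10: C(485, 9) = 3797399939827268060.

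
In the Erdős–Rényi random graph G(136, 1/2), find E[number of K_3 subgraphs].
E[# K_3] = C(136, 3) · (1/2)^C(3, 2) = 410040 / 2^3 = 51255

For each 3-subset S of vertices (there are C(136, 3) = 410040 such S), let X_S = 1 if S induces a K_3 (all C(3, 2) = 3 edges present). Then P(X_S = 1) = (1/2)^3 = 1/8. By linearity of expectation, E[# K_3] = C(136, 3) · (1/2)^3 = 410040 / 8 = 51255.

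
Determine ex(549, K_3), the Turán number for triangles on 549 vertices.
ex(549, K_3) = ⌊549^2/4⌋ = 75350

Mantel (1907): a triangle-free graph on n vertices has at most ⌊n^2/4⌋ edges, with equality for the complete bipartite graph K_{⌊n/2⌋, ⌈n/2⌉}. For n = 549: ⌊549^2/4⌋ = ⌊301401/4⌋ = 75350. The extremal graph is K_{274, 275}, which has 274·275 = 75350 edges.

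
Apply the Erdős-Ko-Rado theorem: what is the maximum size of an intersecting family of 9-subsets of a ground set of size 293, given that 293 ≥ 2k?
max |F| = C(292, 8) = 1189971158007060

The Erdős-Ko-Rado theorem states: for n ≥ 2k, an intersecting family of k-subsets of an n-element set has size at most C(n − 1, k − 1), with equality for 'star' families {A ⊆ [n] : |A| = k, i ∈ A} (fix an element i). For n = 293, k = 9: C(292, 8) = 1189971158007060.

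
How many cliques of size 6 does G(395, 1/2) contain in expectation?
E[# K_6] = C(395, 6) · (1/2)^C(6, 2) = 5077860934510 / 2^15 = 2538930467255/16384 ≈ 154964017.776794

For each 6-subset S of vertices (there are C(395, 6) = 5077860934510 such S), let X_S = 1 if S induces a K_6 (all C(6, 2) = 15 edges present). Then P(X_S = 1) = (1/2)^15 = 1/32768. By linearity of expectation, E[# K_6] = C(395, 6) · (1/2)^15 = 5077860934510 / 32768 = 2538930467255/16384 ≈ 154964017.776794.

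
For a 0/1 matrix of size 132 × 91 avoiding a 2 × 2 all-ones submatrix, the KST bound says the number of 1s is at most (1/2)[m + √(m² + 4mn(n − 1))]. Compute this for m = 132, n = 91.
z(132, 91; 2, 2) ≤ (1/2)[132 + √(132² + 4·132·91·90)] = (1/2)[132 + √4341744] = 1107.8426

Kővári–Sós–Turán: let r_1, ..., r_132 be the row sums and z = Σ r_i the total number of 1s. Each pair of columns can share at most one row with both entries 1 (else a 2×2 all-ones block appears), so Σ_i C(r_i, 2) ≤ C(91, 2) = 4095. By convexity Σ_i C(r_i, 2) ≥ 132·C(z/132, 2) = z(z − 132)/(2·132), giving z² − 132z − 132·91·90 ≤ 0 and hence z ≤ (1/2)[132 + √(17424 + 4·1081080)] = (1/2)[132 + √4341744] ≈ (1/2)(132 + 2083.6852) = 1107.8426.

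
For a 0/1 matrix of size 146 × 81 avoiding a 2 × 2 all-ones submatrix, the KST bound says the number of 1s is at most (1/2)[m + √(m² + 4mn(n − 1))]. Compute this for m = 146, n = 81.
z(146, 81; 2, 2) ≤ (1/2)[146 + √(146² + 4·146·81·80)] = (1/2)[146 + √3805636] = 1048.402

Kővári–Sós–Turán: let r_1, ..., r_146 be the row sums and z = Σ r_i the total number of 1s. Each pair of columns can share at most one row with both entries 1 (else a 2×2 all-ones block appears), so Σ_i C(r_i, 2) ≤ C(81, 2) = 3240. By convexity Σ_i C(r_i, 2) ≥ 146·C(z/146, 2) = z(z − 146)/(2·146), giving z² − 146z − 146·81·80 ≤ 0 and hence z ≤ (1/2)[146 + √(21316 + 4·946080)] = (1/2)[146 + √3805636] ≈ (1/2)(146 + 1950.8039) = 1048.402.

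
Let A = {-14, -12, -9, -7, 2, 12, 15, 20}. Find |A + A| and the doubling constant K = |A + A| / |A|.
K = |A + A| / |A| = 32/8 = 4

Enumerate A + A = {a + b : a, b ∈ A}. With |A| = 8, there are |A|^2 = 64 ordered sum pairs; collecting distinct values, A + A = {-28, -26, -24, -23, -21, -19, -18, -16, -14, -12, -10, -7, -5, -2, 0, 1, 3, 4, 5, 6, 8, 11, 13, 14, 17, 22, 24, 27, 30, 32, 35, 40}, so |A + A| = 32. Thus K = 32/8 = 4. For comparison, the minimum possible |A + A| over all 8-element sets is 2·8 − 1 = 15 (so min K = 15/8), attained only by arithmetic progressions.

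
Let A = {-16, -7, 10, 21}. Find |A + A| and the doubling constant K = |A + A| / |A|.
K = |A + A| / |A| = 10/4 = 5/2

Enumerate A + A = {a + b : a, b ∈ A}. With |A| = 4, there are |A|^2 = 16 ordered sum pairs; collecting distinct values, A + A = {-32, -23, -14, -6, 3, 5, 14, 20, 31, 42}, so |A + A| = 10. Thus K = 10/4 = 5/2. For comparison, the minimum possible |A + A| over all 4-element sets is 2·4 − 1 = 7 (so min K = 7/4), attained only by arithmetic progressions.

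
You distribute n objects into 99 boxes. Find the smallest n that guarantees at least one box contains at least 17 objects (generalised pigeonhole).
n = (17 − 1)·99 + 1 = 1585

By the generalised pigeonhole principle, to guarantee some box contains ≥ r objects we need more than (r − 1) · k objects total. Threshold: n = (r − 1) · k + 1. With r = 17 and k = 99: n = 16 · 99 + 1 = 1584 + 1 = 1585. For n = 1584 = 16 · 99, we can put exactly 16 objects in every box, avoiding 17 in any single one — so 1585 is tight.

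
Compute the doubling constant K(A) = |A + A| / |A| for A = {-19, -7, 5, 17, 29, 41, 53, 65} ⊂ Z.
K = |A + A| / |A| = 15/8

Enumerate A + A = {a + b : a, b ∈ A}. With |A| = 8, there are |A|^2 = 64 ordered sum pairs; collecting distinct values, A + A = {-38, -26, -14, -2, 10, 22, 34, 46, 58, 70, 82, 94, 106, 118, 130}, so |A + A| = 15. Thus K = 15/8. Here |A + A| = 2|A| − 1 = 15, the minimum possible — so K = 15/8 is minimal, which holds iff A is an arithmetic progression.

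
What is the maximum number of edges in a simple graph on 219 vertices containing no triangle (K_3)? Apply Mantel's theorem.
ex(219, K_3) = ⌊219^2/4⌋ = 11990

Mantel (1907): a triangle-free graph on n vertices has at most ⌊n^2/4⌋ edges, with equality for the complete bipartite graph K_{⌊n/2⌋, ⌈n/2⌉}. For n = 219: ⌊219^2/4⌋ = ⌊47961/4⌋ = 11990. The extremal graph is K_{109, 110}, which has 109·110 = 11990 edges.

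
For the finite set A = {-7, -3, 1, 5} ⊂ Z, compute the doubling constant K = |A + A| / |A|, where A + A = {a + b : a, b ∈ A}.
K = |A + A| / |A| = 7/4

Enumerate A + A = {a + b : a, b ∈ A}. With |A| = 4, there are |A|^2 = 16 ordered sum pairs; collecting distinct values, A + A = {-14, -10, -6, -2, 2, 6, 10}, so |A + A| = 7. Thus K = 7/4. Here |A + A| = 2|A| − 1 = 7, the minimum possible — so K = 7/4 is minimal, which holds iff A is an arithmetic progression.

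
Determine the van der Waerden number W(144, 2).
W(144, 2) = 144 + 1 = 145

A 2-term AP is any pair of integers, so a monochromatic 2-AP exists iff some colour is used at least twice. With 144 colours, the colouring i ↦ i on {1, ..., 144} uses each colour once, avoiding any monochromatic pair, so W(144, 2) > 144. For {1, ..., 145}, pigeonhole forces two integers of the same colour, which form a monochromatic 2-AP. Hence W(144, 2) = 145.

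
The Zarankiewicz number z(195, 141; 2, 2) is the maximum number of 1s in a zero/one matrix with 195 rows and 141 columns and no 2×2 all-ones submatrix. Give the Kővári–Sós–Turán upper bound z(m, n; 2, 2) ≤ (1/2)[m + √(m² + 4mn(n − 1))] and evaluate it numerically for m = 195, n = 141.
z(195, 141; 2, 2) ≤ (1/2)[195 + √(195² + 4·195·141·140)] = (1/2)[195 + √15435225] = 2061.8844

Kővári–Sós–Turán: let r_1, ..., r_195 be the row sums and z = Σ r_i the total number of 1s. Each pair of columns can share at most one row with both entries 1 (else a 2×2 all-ones block appears), so Σ_i C(r_i, 2) ≤ C(141, 2) = 9870. By convexity Σ_i C(r_i, 2) ≥ 195·C(z/195, 2) = z(z − 195)/(2·195), giving z² − 195z − 195·141·140 ≤ 0 and hence z ≤ (1/2)[195 + √(38025 + 4·3849300)] = (1/2)[195 + √15435225] ≈ (1/2)(195 + 3928.7689) = 2061.8844.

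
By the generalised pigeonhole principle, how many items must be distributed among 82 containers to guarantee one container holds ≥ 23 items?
n = (23 − 1)·82 + 1 = 1805

By the generalised pigeonhole principle, to guarantee some box contains ≥ r objects we need more than (r − 1) · k objects total. Threshold: n = (r − 1) · k + 1. With r = 23 and k = 82: n = 22 · 82 + 1 = 1804 + 1 = 1805. For n = 1804 = 22 · 82, we can put exactly 22 objects in every box, avoiding 23 in any single one — so 1805 is tight.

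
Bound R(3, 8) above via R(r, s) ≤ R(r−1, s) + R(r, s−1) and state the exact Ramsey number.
R(3, 8) ≤ R(2, 8) + R(3, 7) = 8 + 23 = 31; exact value R(3, 8) = 28.

The Erdős–Szekeres recurrence R(r, s) ≤ R(r−1, s) + R(r, s−1) applied to (r, s) = (3, 8) gives
  R(3, 8) ≤ R(2, 8) + R(3, 7) = 8 + 23 = 31.
(Recall R(2, k) = k and R is symmetric.) The recurrence is not tight here (it gives 31, but the exact value is R(3, 8) = 28); the tight upper bound requires a sharper argument than the simple recurrence, combined with a lower-bound construction on K_{27}.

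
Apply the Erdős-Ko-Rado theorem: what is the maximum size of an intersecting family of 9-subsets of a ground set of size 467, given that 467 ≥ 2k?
max |F| = C(466, 8) = 51919528028358870

The Erdős-Ko-Rado theorem states: for n ≥ 2k, an intersecting family of k-subsets of an n-element set has size at most C(n − 1, k − 1), with equality for 'star' families {A ⊆ [n] : |A| = k, i ∈ A} (fix an element i). For n = 467, k = 9: C(466, 8) = 51919528028358870.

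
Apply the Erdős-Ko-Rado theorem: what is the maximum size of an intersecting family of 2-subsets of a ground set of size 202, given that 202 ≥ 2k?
max |F| = C(201, 1) = 201

The Erdős-Ko-Rado theorem states: for n ≥ 2k, an intersecting family of k-subsets of an n-element set has size at most C(n − 1, k − 1), with equality for 'star' families {A ⊆ [n] : |A| = k, i ∈ A} (fix an element i). For n = 202, k = 2: C(201, 1) = 201.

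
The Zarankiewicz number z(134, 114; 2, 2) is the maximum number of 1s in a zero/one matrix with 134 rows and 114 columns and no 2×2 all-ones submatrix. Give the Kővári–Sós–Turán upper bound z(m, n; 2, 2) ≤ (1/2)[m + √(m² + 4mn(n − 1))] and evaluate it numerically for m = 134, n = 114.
z(134, 114; 2, 2) ≤ (1/2)[134 + √(134² + 4·134·114·113)] = (1/2)[134 + √6922708] = 1382.552

Kővári–Sós–Turán: let r_1, ..., r_134 be the row sums and z = Σ r_i the total number of 1s. Each pair of columns can share at most one row with both entries 1 (else a 2×2 all-ones block appears), so Σ_i C(r_i, 2) ≤ C(114, 2) = 6441. By convexity Σ_i C(r_i, 2) ≥ 134·C(z/134, 2) = z(z − 134)/(2·134), giving z² − 134z − 134·114·113 ≤ 0 and hence z ≤ (1/2)[134 + √(17956 + 4·1726188)] = (1/2)[134 + √6922708] ≈ (1/2)(134 + 2631.104) = 1382.552.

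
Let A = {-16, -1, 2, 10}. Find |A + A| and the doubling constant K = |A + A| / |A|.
K = |A + A| / |A| = 10/4 = 5/2

Enumerate A + A = {a + b : a, b ∈ A}. With |A| = 4, there are |A|^2 = 16 ordered sum pairs; collecting distinct values, A + A = {-32, -17, -14, -6, -2, 1, 4, 9, 12, 20}, so |A + A| = 10. Thus K = 10/4 = 5/2. For comparison, the minimum possible |A + A| over all 4-element sets is 2·4 − 1 = 7 (so min K = 7/4), attained only by arithmetic progressions.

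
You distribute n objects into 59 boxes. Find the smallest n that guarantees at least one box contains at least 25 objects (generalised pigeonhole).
n = (25 − 1)·59 + 1 = 1417

By the generalised pigeonhole principle, to guarantee some box contains ≥ r objects we need more than (r − 1) · k objects total. Threshold: n = (r − 1) · k + 1. With r = 25 and k = 59: n = 24 · 59 + 1 = 1416 + 1 = 1417. For n = 1416 = 24 · 59, we can put exactly 24 objects in every box, avoiding 25 in any single one — so 1417 is tight.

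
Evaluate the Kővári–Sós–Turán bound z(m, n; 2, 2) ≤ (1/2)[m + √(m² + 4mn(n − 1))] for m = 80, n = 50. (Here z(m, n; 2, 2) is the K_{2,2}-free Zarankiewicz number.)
z(80, 50; 2, 2) ≤ (1/2)[80 + √(80² + 4·80·50·49)] = (1/2)[80 + √790400] = 484.5222

Kővári–Sós–Turán: let r_1, ..., r_80 be the row sums and z = Σ r_i the total number of 1s. Each pair of columns can share at most one row with both entries 1 (else a 2×2 all-ones block appears), so Σ_i C(r_i, 2) ≤ C(50, 2) = 1225. By convexity Σ_i C(r_i, 2) ≥ 80·C(z/80, 2) = z(z − 80)/(2·80), giving z² − 80z − 80·50·49 ≤ 0 and hence z ≤ (1/2)[80 + √(6400 + 4·196000)] = (1/2)[80 + √790400] ≈ (1/2)(80 + 889.0444) = 484.5222.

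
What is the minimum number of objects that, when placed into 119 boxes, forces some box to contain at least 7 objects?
n = (7 − 1)·119 + 1 = 715

By the generalised pigeonhole principle, to guarantee some box contains ≥ r objects we need more than (r − 1) · k objects total. Threshold: n = (r − 1) · k + 1. With r = 7 and k = 119: n = 6 · 119 + 1 = 714 + 1 = 715. For n = 714 = 6 · 119, we can put exactly 6 objects in every box, avoiding 7 in any single one — so 715 is tight.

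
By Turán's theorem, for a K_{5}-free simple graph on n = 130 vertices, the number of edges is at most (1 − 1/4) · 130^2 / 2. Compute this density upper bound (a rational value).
Turán density bound = (3/4) · 130^2/2 = 12675/2 ≈ 6337.5

Turán's theorem: ex(n, K_{r+1}) is achieved by the complete r-partite Turán graph T(n, r) with parts as balanced as possible, and is at most (1 − 1/r) · n^2/2. For r = 4, n = 130: the density bound is (3/4) · 16900/2 = 12675/2 ≈ 6337.5. The integer-valued extremum is e(T(130, 4)) = 6337, which is strictly less than the density bound 12675/2 since 4 ∤ 130 (the parts of T(130, 4) cannot all be equal).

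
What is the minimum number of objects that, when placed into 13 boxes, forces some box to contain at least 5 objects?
n = (5 − 1)·13 + 1 = 53

By the generalised pigeonhole principle, to guarantee some box contains ≥ r objects we need more than (r − 1) · k objects total. Threshold: n = (r − 1) · k + 1. With r = 5 and k = 13: n = 4 · 13 + 1 = 52 + 1 = 53. For n = 52 = 4 · 13, we can put exactly 4 objects in every box, avoiding 5 in any single one — so 53 is tight.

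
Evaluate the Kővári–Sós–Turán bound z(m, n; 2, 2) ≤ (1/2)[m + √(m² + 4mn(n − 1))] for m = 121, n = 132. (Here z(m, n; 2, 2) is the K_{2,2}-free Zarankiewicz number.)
z(121, 132; 2, 2) ≤ (1/2)[121 + √(121² + 4·121·132·131)] = (1/2)[121 + √8383969] = 1508.2542

Kővári–Sós–Turán: let r_1, ..., r_121 be the row sums and z = Σ r_i the total number of 1s. Each pair of columns can share at most one row with both entries 1 (else a 2×2 all-ones block appears), so Σ_i C(r_i, 2) ≤ C(132, 2) = 8646. By convexity Σ_i C(r_i, 2) ≥ 121·C(z/121, 2) = z(z − 121)/(2·121), giving z² − 121z − 121·132·131 ≤ 0 and hence z ≤ (1/2)[121 + √(14641 + 4·2092332)] = (1/2)[121 + √8383969] ≈ (1/2)(121 + 2895.5084) = 1508.2542.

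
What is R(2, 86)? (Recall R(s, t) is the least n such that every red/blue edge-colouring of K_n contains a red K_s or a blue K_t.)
R(2, 86) = 86

R(2, k) = k for all k ≥ 2: in a 2-colouring of K_k, either some edge is red (a red K_2) or all edges are blue (a blue K_k). And K_{85} coloured all-blue has no blue K_86, so R(2, 86) > 85. Hence R(2, 86) = 86.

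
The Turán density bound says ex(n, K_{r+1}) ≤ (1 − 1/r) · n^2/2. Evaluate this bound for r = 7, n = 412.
Turán density bound = (6/7) · 412^2/2 = 509232/7 ≈ 72747.4286

Turán's theorem: ex(n, K_{r+1}) is achieved by the complete r-partite Turán graph T(n, r) with parts as balanced as possible, and is at most (1 − 1/r) · n^2/2. For r = 7, n = 412: the density bound is (6/7) · 169744/2 = 509232/7 ≈ 72747.4286. The integer-valued extremum is e(T(412, 7)) = 72747, which is strictly less than the density bound 509232/7 since 7 ∤ 412 (the parts of T(412, 7) cannot all be equal).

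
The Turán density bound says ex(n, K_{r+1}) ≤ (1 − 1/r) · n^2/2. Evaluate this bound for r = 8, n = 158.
Turán density bound = (7/8) · 158^2/2 = 43687/4 ≈ 10921.75

Turán's theorem: ex(n, K_{r+1}) is achieved by the complete r-partite Turán graph T(n, r) with parts as balanced as possible, and is at most (1 − 1/r) · n^2/2. For r = 8, n = 158: the density bound is (7/8) · 24964/2 = 43687/4 ≈ 10921.75. The integer-valued extremum is e(T(158, 8)) = 10921, which is strictly less than the density bound 43687/4 since 8 ∤ 158 (the parts of T(158, 8) cannot all be equal).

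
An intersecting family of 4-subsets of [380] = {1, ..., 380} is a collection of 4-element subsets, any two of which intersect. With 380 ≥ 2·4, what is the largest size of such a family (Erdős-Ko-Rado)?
max |F| = C(379, 3) = 9001629

The Erdős-Ko-Rado theorem states: for n ≥ 2k, an intersecting family of k-subsets of an n-element set has size at most C(n − 1, k − 1), with equality for 'star' families {A ⊆ [n] : |A| = k, i ∈ A} (fix an element i). For n = 380, k = 4: C(379, 3) = 9001629.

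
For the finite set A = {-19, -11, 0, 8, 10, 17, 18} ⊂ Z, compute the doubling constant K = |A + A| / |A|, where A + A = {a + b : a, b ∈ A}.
K = |A + A| / |A| = 25/7

Enumerate A + A = {a + b : a, b ∈ A}. With |A| = 7, there are |A|^2 = 49 ordered sum pairs; collecting distinct values, A + A = {-38, -30, -22, -19, -11, -9, -3, -2, -1, 0, 6, 7, 8, 10, 16, 17, 18, 20, 25, 26, 27, 28, 34, 35, 36}, so |A + A| = 25. Thus K = 25/7. For comparison, the minimum possible |A + A| over all 7-element sets is 2·7 − 1 = 13 (so min K = 13/7), attained only by arithmetic progressions.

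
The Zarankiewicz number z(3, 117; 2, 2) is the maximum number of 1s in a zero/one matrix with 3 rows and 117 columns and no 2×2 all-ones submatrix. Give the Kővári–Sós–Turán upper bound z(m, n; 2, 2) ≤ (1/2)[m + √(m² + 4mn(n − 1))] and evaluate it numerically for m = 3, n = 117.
z(3, 117; 2, 2) ≤ (1/2)[3 + √(3² + 4·3·117·116)] = (1/2)[3 + √162873] = 203.2876

Kővári–Sós–Turán: let r_1, ..., r_3 be the row sums and z = Σ r_i the total number of 1s. Each pair of columns can share at most one row with both entries 1 (else a 2×2 all-ones block appears), so Σ_i C(r_i, 2) ≤ C(117, 2) = 6786. By convexity Σ_i C(r_i, 2) ≥ 3·C(z/3, 2) = z(z − 3)/(2·3), giving z² − 3z − 3·117·116 ≤ 0 and hence z ≤ (1/2)[3 + √(9 + 4·40716)] = (1/2)[3 + √162873] ≈ (1/2)(3 + 403.5753) = 203.2876.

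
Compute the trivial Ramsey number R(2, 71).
R(2, 71) = 71

R(2, k) = k for all k ≥ 2: in a 2-colouring of K_k, either some edge is red (a red K_2) or all edges are blue (a blue K_k). And K_{70} coloured all-blue has no blue K_71, so R(2, 71) > 70. Hence R(2, 71) = 71.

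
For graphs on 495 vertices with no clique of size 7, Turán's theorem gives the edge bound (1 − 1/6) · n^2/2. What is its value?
Turán density bound = (5/6) · 495^2/2 = 408375/4 ≈ 102093.75

Turán's theorem: ex(n, K_{r+1}) is achieved by the complete r-partite Turán graph T(n, r) with parts as balanced as possible, and is at most (1 − 1/r) · n^2/2. For r = 6, n = 495: the density bound is (5/6) · 245025/2 = 408375/4 ≈ 102093.75. The integer-valued extremum is e(T(495, 6)) = 102093, which is strictly less than the density bound 408375/4 since 6 ∤ 495 (the parts of T(495, 6) cannot all be equal).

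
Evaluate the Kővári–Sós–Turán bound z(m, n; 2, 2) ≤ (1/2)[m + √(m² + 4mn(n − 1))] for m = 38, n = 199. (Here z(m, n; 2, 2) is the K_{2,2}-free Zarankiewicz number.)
z(38, 199; 2, 2) ≤ (1/2)[38 + √(38² + 4·38·199·198)] = (1/2)[38 + √5990548] = 1242.7798

Kővári–Sós–Turán: let r_1, ..., r_38 be the row sums and z = Σ r_i the total number of 1s. Each pair of columns can share at most one row with both entries 1 (else a 2×2 all-ones block appears), so Σ_i C(r_i, 2) ≤ C(199, 2) = 19701. By convexity Σ_i C(r_i, 2) ≥ 38·C(z/38, 2) = z(z − 38)/(2·38), giving z² − 38z − 38·199·198 ≤ 0 and hence z ≤ (1/2)[38 + √(1444 + 4·1497276)] = (1/2)[38 + √5990548] ≈ (1/2)(38 + 2447.5596) = 1242.7798.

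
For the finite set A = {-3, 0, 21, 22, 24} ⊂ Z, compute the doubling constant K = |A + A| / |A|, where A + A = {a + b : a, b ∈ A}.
K = |A + A| / |A| = 14/5

Enumerate A + A = {a + b : a, b ∈ A}. With |A| = 5, there are |A|^2 = 25 ordered sum pairs; collecting distinct values, A + A = {-6, -3, 0, 18, 19, 21, 22, 24, 42, 43, 44, 45, 46, 48}, so |A + A| = 14. Thus K = 14/5. For comparison, the minimum possible |A + A| over all 5-element sets is 2·5 − 1 = 9 (so min K = 9/5), attained only by arithmetic progressions.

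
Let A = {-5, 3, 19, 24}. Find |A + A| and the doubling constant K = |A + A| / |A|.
K = |A + A| / |A| = 10/4 = 5/2

Enumerate A + A = {a + b : a, b ∈ A}. With |A| = 4, there are |A|^2 = 16 ordered sum pairs; collecting distinct values, A + A = {-10, -2, 6, 14, 19, 22, 27, 38, 43, 48}, so |A + A| = 10. Thus K = 10/4 = 5/2. For comparison, the minimum possible |A + A| over all 4-element sets is 2·4 − 1 = 7 (so min K = 7/4), attained only by arithmetic progressions.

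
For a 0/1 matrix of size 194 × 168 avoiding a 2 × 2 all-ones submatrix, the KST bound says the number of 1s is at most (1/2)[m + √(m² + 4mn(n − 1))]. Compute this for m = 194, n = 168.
z(194, 168; 2, 2) ≤ (1/2)[194 + √(194² + 4·194·168·167)] = (1/2)[194 + √21809092] = 2432.0103

Kővári–Sós–Turán: let r_1, ..., r_194 be the row sums and z = Σ r_i the total number of 1s. Each pair of columns can share at most one row with both entries 1 (else a 2×2 all-ones block appears), so Σ_i C(r_i, 2) ≤ C(168, 2) = 14028. By convexity Σ_i C(r_i, 2) ≥ 194·C(z/194, 2) = z(z − 194)/(2·194), giving z² − 194z − 194·168·167 ≤ 0 and hence z ≤ (1/2)[194 + √(37636 + 4·5442864)] = (1/2)[194 + √21809092] ≈ (1/2)(194 + 4670.0206) = 2432.0103.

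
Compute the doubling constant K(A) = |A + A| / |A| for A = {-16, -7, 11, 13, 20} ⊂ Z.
K = |A + A| / |A| = 14/5

Enumerate A + A = {a + b : a, b ∈ A}. With |A| = 5, there are |A|^2 = 25 ordered sum pairs; collecting distinct values, A + A = {-32, -23, -14, -5, -3, 4, 6, 13, 22, 24, 26, 31, 33, 40}, so |A + A| = 14. Thus K = 14/5. For comparison, the minimum possible |A + A| over all 5-element sets is 2·5 − 1 = 9 (so min K = 9/5), attained only by arithmetic progressions.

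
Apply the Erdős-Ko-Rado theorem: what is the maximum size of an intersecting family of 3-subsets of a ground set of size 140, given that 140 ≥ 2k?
max |F| = C(139, 2) = 9591

The Erdős-Ko-Rado theorem states: for n ≥ 2k, an intersecting family of k-subsets of an n-element set has size at most C(n − 1, k − 1), with equality for 'star' families {A ⊆ [n] : |A| = k, i ∈ A} (fix an element i). For n = 140, k = 3: C(139, 2) = 9591.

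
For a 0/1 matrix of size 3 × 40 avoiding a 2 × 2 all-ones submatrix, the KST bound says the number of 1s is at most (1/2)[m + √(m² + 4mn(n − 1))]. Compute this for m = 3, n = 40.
z(3, 40; 2, 2) ≤ (1/2)[3 + √(3² + 4·3·40·39)] = (1/2)[3 + √18729] = 69.927

Kővári–Sós–Turán: let r_1, ..., r_3 be the row sums and z = Σ r_i the total number of 1s. Each pair of columns can share at most one row with both entries 1 (else a 2×2 all-ones block appears), so Σ_i C(r_i, 2) ≤ C(40, 2) = 780. By convexity Σ_i C(r_i, 2) ≥ 3·C(z/3, 2) = z(z − 3)/(2·3), giving z² − 3z − 3·40·39 ≤ 0 and hence z ≤ (1/2)[3 + √(9 + 4·4680)] = (1/2)[3 + √18729] ≈ (1/2)(3 + 136.8539) = 69.927.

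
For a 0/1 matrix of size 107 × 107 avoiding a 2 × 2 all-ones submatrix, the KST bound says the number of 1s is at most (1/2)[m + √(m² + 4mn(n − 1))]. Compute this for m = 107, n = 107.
z(107, 107; 2, 2) ≤ (1/2)[107 + √(107² + 4·107·107·106)] = (1/2)[107 + √4865825] = 1156.4308

Kővári–Sós–Turán: let r_1, ..., r_107 be the row sums and z = Σ r_i the total number of 1s. Each pair of columns can share at most one row with both entries 1 (else a 2×2 all-ones block appears), so Σ_i C(r_i, 2) ≤ C(107, 2) = 5671. By convexity Σ_i C(r_i, 2) ≥ 107·C(z/107, 2) = z(z − 107)/(2·107), giving z² − 107z − 107·107·106 ≤ 0 and hence z ≤ (1/2)[107 + √(11449 + 4·1213594)] = (1/2)[107 + √4865825] ≈ (1/2)(107 + 2205.8615) = 1156.4308.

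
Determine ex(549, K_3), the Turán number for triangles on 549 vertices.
ex(549, K_3) = ⌊549^2/4⌋ = 75350

Mantel (1907): a triangle-free graph on n vertices has at most ⌊n^2/4⌋ edges, with equality for the complete bipartite graph K_{⌊n/2⌋, ⌈n/2⌉}. For n = 549: ⌊549^2/4⌋ = ⌊301401/4⌋ = 75350. The extremal graph is K_{274, 275}, which has 274·275 = 75350 edges.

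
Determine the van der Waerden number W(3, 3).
W(3, 3) = 27

W(3, 3) = 27. The lower bound W(3, 3) > 26 comes from an explicit good 3-colouring of [1, 26]; the upper bound W(3, 3) ≤ 27 was verified by exhaustive search over 3-colourings of [1, 27].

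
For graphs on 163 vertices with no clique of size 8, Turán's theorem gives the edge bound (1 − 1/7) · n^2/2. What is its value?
Turán density bound = (6/7) · 163^2/2 = 79707/7 ≈ 11386.7143

Turán's theorem: ex(n, K_{r+1}) is achieved by the complete r-partite Turán graph T(n, r) with parts as balanced as possible, and is at most (1 − 1/r) · n^2/2. For r = 7, n = 163: the density bound is (6/7) · 26569/2 = 79707/7 ≈ 11386.7143. The integer-valued extremum is e(T(163, 7)) = 11386, which is strictly less than the density bound 79707/7 since 7 ∤ 163 (the parts of T(163, 7) cannot all be equal).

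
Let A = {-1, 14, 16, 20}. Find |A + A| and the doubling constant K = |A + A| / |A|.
K = |A + A| / |A| = 10/4 = 5/2

Enumerate A + A = {a + b : a, b ∈ A}. With |A| = 4, there are |A|^2 = 16 ordered sum pairs; collecting distinct values, A + A = {-2, 13, 15, 19, 28, 30, 32, 34, 36, 40}, so |A + A| = 10. Thus K = 10/4 = 5/2. For comparison, the minimum possible |A + A| over all 4-element sets is 2·4 − 1 = 7 (so min K = 7/4), attained only by arithmetic progressions.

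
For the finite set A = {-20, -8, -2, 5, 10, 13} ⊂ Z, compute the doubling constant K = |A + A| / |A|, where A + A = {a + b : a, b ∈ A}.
K = |A + A| / |A| = 20/6 = 10/3

Enumerate A + A = {a + b : a, b ∈ A}. With |A| = 6, there are |A|^2 = 36 ordered sum pairs; collecting distinct values, A + A = {-40, -28, -22, -16, -15, -10, -7, -4, -3, 2, 3, 5, 8, 10, 11, 15, 18, 20, 23, 26}, so |A + A| = 20. Thus K = 20/6 = 10/3. For comparison, the minimum possible |A + A| over all 6-element sets is 2·6 − 1 = 11 (so min K = 11/6), attained only by arithmetic progressions.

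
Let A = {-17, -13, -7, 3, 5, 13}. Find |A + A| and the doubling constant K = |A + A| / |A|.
K = |A + A| / |A| = 18/6 = 3

Enumerate A + A = {a + b : a, b ∈ A}. With |A| = 6, there are |A|^2 = 36 ordered sum pairs; collecting distinct values, A + A = {-34, -30, -26, -24, -20, -14, -12, -10, -8, -4, -2, 0, 6, 8, 10, 16, 18, 26}, so |A + A| = 18. Thus K = 18/6 = 3. For comparison, the minimum possible |A + A| over all 6-element sets is 2·6 − 1 = 11 (so min K = 11/6), attained only by arithmetic progressions.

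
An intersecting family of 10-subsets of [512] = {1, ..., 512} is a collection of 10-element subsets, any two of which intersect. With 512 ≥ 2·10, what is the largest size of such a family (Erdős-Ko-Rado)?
max |F| = C(511, 9) = 6098989894499557055

Erdős-Ko-Rado (1961): when n ≥ 2k, max |F| = C(n−1, k−1). The bound is attained by the star {A : i ∈ A} for any fixed i ∈ [n]. Here C(512−1, 10−1) = C(511, 9) = 6098989894499557055.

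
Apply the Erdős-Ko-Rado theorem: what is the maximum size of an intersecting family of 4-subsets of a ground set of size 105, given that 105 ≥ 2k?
max |F| = C(104, 3) = 182104

Erdős-Ko-Rado (1961): when n ≥ 2k, max |F| = C(n−1, k−1). The bound is attained by the star {A : i ∈ A} for any fixed i ∈ [n]. Here C(105−1, 4−1) = C(104, 3) = 182104.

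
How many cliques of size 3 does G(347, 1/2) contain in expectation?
E[# K_3] = C(347, 3) · (1/2)^C(3, 2) = 6903565 / 2^3 = 862945.625

For each 3-subset S of vertices (there are C(347, 3) = 6903565 such S), let X_S = 1 if S induces a K_3 (all C(3, 2) = 3 edges present). Then P(X_S = 1) = (1/2)^3 = 1/8. By linearity of expectation, E[# K_3] = C(347, 3) · (1/2)^3 = 6903565 / 8 = 862945.625.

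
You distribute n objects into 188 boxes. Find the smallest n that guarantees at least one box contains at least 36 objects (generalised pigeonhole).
n = (36 − 1)·188 + 1 = 6581

By the generalised pigeonhole principle, to guarantee some box contains ≥ r objects we need more than (r − 1) · k objects total. Threshold: n = (r − 1) · k + 1. With r = 36 and k = 188: n = 35 · 188 + 1 = 6580 + 1 = 6581. For n = 6580 = 35 · 188, we can put exactly 35 objects in every box, avoiding 36 in any single one — so 6581 is tight.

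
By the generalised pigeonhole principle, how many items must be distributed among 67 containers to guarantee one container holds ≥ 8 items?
n = (8 − 1)·67 + 1 = 470

By the generalised pigeonhole principle, to guarantee some box contains ≥ r objects we need more than (r − 1) · k objects total. Threshold: n = (r − 1) · k + 1. With r = 8 and k = 67: n = 7 · 67 + 1 = 469 + 1 = 470. For n = 469 = 7 · 67, we can put exactly 7 objects in every box, avoiding 8 in any single one — so 470 is tight.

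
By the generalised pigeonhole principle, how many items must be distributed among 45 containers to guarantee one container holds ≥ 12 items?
n = (12 − 1)·45 + 1 = 496

By the generalised pigeonhole principle, to guarantee some box contains ≥ r objects we need more than (r − 1) · k objects total. Threshold: n = (r − 1) · k + 1. With r = 12 and k = 45: n = 11 · 45 + 1 = 495 + 1 = 496. For n = 495 = 11 · 45, we can put exactly 11 objects in every box, avoiding 12 in any single one — so 496 is tight.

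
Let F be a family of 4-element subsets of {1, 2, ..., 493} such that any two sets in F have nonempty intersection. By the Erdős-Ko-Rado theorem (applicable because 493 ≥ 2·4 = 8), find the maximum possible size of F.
max |F| = C(492, 3) = 19728380

The Erdős-Ko-Rado theorem states: for n ≥ 2k, an intersecting family of k-subsets of an n-element set has size at most C(n − 1, k − 1), with equality for 'star' families {A ⊆ [n] : |A| = k, i ∈ A} (fix an element i). For n = 493, k = 4: C(492, 3) = 19728380.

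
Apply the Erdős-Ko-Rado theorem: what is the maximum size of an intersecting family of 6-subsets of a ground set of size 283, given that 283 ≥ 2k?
max |F| = C(282, 5) = 14341058676

Erdős-Ko-Rado (1961): when n ≥ 2k, max |F| = C(n−1, k−1). The bound is attained by the star {A : i ∈ A} for any fixed i ∈ [n]. Here C(283−1, 6−1) = C(282, 5) = 14341058676.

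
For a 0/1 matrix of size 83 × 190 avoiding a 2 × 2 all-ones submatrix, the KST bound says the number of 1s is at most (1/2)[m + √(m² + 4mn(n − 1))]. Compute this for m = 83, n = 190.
z(83, 190; 2, 2) ≤ (1/2)[83 + √(83² + 4·83·190·189)] = (1/2)[83 + √11929009] = 1768.4199

Kővári–Sós–Turán: let r_1, ..., r_83 be the row sums and z = Σ r_i the total number of 1s. Each pair of columns can share at most one row with both entries 1 (else a 2×2 all-ones block appears), so Σ_i C(r_i, 2) ≤ C(190, 2) = 17955. By convexity Σ_i C(r_i, 2) ≥ 83·C(z/83, 2) = z(z − 83)/(2·83), giving z² − 83z − 83·190·189 ≤ 0 and hence z ≤ (1/2)[83 + √(6889 + 4·2980530)] = (1/2)[83 + √11929009] ≈ (1/2)(83 + 3453.8397) = 1768.4199.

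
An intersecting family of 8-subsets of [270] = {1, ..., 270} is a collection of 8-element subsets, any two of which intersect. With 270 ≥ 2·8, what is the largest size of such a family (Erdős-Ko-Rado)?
max |F| = C(269, 7) = 18691966107188

The Erdős-Ko-Rado theorem states: for n ≥ 2k, an intersecting family of k-subsets of an n-element set has size at most C(n − 1, k − 1), with equality for 'star' families {A ⊆ [n] : |A| = k, i ∈ A} (fix an element i). For n = 270, k = 8: C(269, 7) = 18691966107188.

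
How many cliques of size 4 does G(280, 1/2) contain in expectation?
E[# K_4] = C(280, 4) · (1/2)^C(4, 2) = 250654530 / 2^6 = 125327265/32 = 3916477.03125

For each 4-subset S of vertices (there are C(280, 4) = 250654530 such S), let X_S = 1 if S induces a K_4 (all C(4, 2) = 6 edges present). Then P(X_S = 1) = (1/2)^6 = 1/64. By linearity of expectation, E[# K_4] = C(280, 4) · (1/2)^6 = 250654530 / 64 = 125327265/32 = 3916477.03125.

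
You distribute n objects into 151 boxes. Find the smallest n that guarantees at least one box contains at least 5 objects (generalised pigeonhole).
n = (5 − 1)·151 + 1 = 605

By the generalised pigeonhole principle, to guarantee some box contains ≥ r objects we need more than (r − 1) · k objects total. Threshold: n = (r − 1) · k + 1. With r = 5 and k = 151: n = 4 · 151 + 1 = 604 + 1 = 605. For n = 604 = 4 · 151, we can put exactly 4 objects in every box, avoiding 5 in any single one — so 605 is tight.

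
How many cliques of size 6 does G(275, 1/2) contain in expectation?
E[# K_6] = C(275, 6) · (1/2)^C(6, 2) = 568611143100 / 2^15 = 142152785775/8192 ≈ 17352634.982300

For each 6-subset S of vertices (there are C(275, 6) = 568611143100 such S), let X_S = 1 if S induces a K_6 (all C(6, 2) = 15 edges present). Then P(X_S = 1) = (1/2)^15 = 1/32768. By linearity of expectation, E[# K_6] = C(275, 6) · (1/2)^15 = 568611143100 / 32768 = 142152785775/8192 ≈ 17352634.982300.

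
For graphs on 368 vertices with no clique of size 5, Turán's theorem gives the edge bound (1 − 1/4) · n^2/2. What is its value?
Turán density bound = (3/4) · 368^2/2 = 50784

Turán's theorem: ex(n, K_{r+1}) is achieved by the complete r-partite Turán graph T(n, r) with parts as balanced as possible, and is at most (1 − 1/r) · n^2/2. For r = 4, n = 368: the density bound is (3/4) · 135424/2 = 50784. Since 4 ∣ 368, the Turán graph T(368, 4) has parts of equal size 92, and its edge count e(T(368, 4)) = 50784 attains the density bound exactly.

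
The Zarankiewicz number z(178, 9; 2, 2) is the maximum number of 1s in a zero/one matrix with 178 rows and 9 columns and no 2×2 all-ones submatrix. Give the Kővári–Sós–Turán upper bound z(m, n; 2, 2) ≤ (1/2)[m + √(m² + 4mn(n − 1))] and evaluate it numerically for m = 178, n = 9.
z(178, 9; 2, 2) ≤ (1/2)[178 + √(178² + 4·178·9·8)] = (1/2)[178 + √82948] = 233.0035

Kővári–Sós–Turán: let r_1, ..., r_178 be the row sums and z = Σ r_i the total number of 1s. Each pair of columns can share at most one row with both entries 1 (else a 2×2 all-ones block appears), so Σ_i C(r_i, 2) ≤ C(9, 2) = 36. By convexity Σ_i C(r_i, 2) ≥ 178·C(z/178, 2) = z(z − 178)/(2·178), giving z² − 178z − 178·9·8 ≤ 0 and hence z ≤ (1/2)[178 + √(31684 + 4·12816)] = (1/2)[178 + √82948] ≈ (1/2)(178 + 288.0069) = 233.0035.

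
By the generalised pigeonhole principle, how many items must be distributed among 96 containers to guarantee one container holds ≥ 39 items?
n = (39 − 1)·96 + 1 = 3649

By the generalised pigeonhole principle, to guarantee some box contains ≥ r objects we need more than (r − 1) · k objects total. Threshold: n = (r − 1) · k + 1. With r = 39 and k = 96: n = 38 · 96 + 1 = 3648 + 1 = 3649. For n = 3648 = 38 · 96, we can put exactly 38 objects in every box, avoiding 39 in any single one — so 3649 is tight.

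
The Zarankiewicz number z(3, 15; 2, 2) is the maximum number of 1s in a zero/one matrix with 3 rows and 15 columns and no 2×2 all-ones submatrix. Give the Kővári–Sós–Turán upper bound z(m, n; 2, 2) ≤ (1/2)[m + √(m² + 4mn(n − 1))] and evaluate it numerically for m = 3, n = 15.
z(3, 15; 2, 2) ≤ (1/2)[3 + √(3² + 4·3·15·14)] = (1/2)[3 + √2529] = 26.6446

Kővári–Sós–Turán: let r_1, ..., r_3 be the row sums and z = Σ r_i the total number of 1s. Each pair of columns can share at most one row with both entries 1 (else a 2×2 all-ones block appears), so Σ_i C(r_i, 2) ≤ C(15, 2) = 105. By convexity Σ_i C(r_i, 2) ≥ 3·C(z/3, 2) = z(z − 3)/(2·3), giving z² − 3z − 3·15·14 ≤ 0 and hence z ≤ (1/2)[3 + √(9 + 4·630)] = (1/2)[3 + √2529] ≈ (1/2)(3 + 50.2892) = 26.6446.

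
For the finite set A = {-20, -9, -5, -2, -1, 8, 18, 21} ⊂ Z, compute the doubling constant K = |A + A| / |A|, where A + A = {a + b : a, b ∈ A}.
K = |A + A| / |A| = 32/8 = 4

Enumerate A + A = {a + b : a, b ∈ A}. With |A| = 8, there are |A|^2 = 64 ordered sum pairs; collecting distinct values, A + A = {-40, -29, -25, -22, -21, -18, -14, -12, -11, -10, -7, -6, -4, -3, -2, -1, 1, 3, 6, 7, 9, 12, 13, 16, 17, 19, 20, 26, 29, 36, 39, 42}, so |A + A| = 32. Thus K = 32/8 = 4. For comparison, the minimum possible |A + A| over all 8-element sets is 2·8 − 1 = 15 (so min K = 15/8), attained only by arithmetic progressions.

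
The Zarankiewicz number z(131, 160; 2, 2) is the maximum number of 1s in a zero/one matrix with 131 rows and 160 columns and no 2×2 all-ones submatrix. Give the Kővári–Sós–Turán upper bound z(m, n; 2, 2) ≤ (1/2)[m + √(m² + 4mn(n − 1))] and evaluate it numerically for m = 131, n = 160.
z(131, 160; 2, 2) ≤ (1/2)[131 + √(131² + 4·131·160·159)] = (1/2)[131 + √13347721] = 1892.2266

Kővári–Sós–Turán: let r_1, ..., r_131 be the row sums and z = Σ r_i the total number of 1s. Each pair of columns can share at most one row with both entries 1 (else a 2×2 all-ones block appears), so Σ_i C(r_i, 2) ≤ C(160, 2) = 12720. By convexity Σ_i C(r_i, 2) ≥ 131·C(z/131, 2) = z(z − 131)/(2·131), giving z² − 131z − 131·160·159 ≤ 0 and hence z ≤ (1/2)[131 + √(17161 + 4·3332640)] = (1/2)[131 + √13347721] ≈ (1/2)(131 + 3653.4533) = 1892.2266.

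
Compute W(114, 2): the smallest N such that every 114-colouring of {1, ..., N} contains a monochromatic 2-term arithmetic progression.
W(114, 2) = 114 + 1 = 115

A 2-term AP is any pair of integers, so a monochromatic 2-AP exists iff some colour is used at least twice. With 114 colours, the colouring i ↦ i on {1, ..., 114} uses each colour once, avoiding any monochromatic pair, so W(114, 2) > 114. For {1, ..., 115}, pigeonhole forces two integers of the same colour, which form a monochromatic 2-AP. Hence W(114, 2) = 115.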